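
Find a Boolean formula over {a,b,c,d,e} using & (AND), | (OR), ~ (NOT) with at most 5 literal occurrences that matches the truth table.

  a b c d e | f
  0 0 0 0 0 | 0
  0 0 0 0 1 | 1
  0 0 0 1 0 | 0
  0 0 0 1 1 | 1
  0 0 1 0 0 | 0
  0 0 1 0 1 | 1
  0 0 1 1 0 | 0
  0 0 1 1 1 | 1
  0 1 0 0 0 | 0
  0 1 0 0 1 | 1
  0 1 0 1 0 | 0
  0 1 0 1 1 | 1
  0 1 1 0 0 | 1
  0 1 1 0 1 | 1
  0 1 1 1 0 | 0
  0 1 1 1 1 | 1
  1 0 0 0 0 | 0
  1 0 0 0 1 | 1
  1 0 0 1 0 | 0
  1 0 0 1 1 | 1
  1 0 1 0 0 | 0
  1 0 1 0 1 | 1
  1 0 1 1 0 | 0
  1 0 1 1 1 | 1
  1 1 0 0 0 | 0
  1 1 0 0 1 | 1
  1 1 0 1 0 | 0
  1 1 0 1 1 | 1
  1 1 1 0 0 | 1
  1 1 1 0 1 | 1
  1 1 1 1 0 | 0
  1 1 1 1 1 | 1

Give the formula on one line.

  ~d = 11001100110011001100110011001100
  (b & ~d) = 00000000110011000000000011001100
  ((b & ~d) & c) = 00000000000011000000000000001100
  (((b & ~d) & c) | e) = 01010101010111010101010101011101

(((b & ~d) & c) | e)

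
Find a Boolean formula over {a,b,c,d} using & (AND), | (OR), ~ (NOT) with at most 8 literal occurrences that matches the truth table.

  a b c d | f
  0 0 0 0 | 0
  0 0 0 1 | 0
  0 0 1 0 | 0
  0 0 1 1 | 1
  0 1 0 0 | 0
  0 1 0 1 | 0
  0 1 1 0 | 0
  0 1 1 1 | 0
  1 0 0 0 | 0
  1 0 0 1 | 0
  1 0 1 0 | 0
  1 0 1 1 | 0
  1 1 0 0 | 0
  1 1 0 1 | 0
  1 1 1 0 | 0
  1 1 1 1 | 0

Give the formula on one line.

((~b & d) & ((~a & ~b) & (c & (~b | (~c & a)))))

  ~b = 1111000011110000
  (~b & d) = 0101000001010000
  ~a = 1111111100000000
  (~a & ~b) = 1111000000000000
  ~c = 1100110011001100
  (~c & a) = 0000000011001100
  (~b | (~c & a)) = 1111000011111100
  (c & (~b | (~c & a))) = 0011000000110000
  ((~a & ~b) & (c & (~b | (~c & a)))) = 0011000000000000
  ((~b & d) & ((~a & ~b) & (c & (~b | (~c & a))))) = 0001000000000000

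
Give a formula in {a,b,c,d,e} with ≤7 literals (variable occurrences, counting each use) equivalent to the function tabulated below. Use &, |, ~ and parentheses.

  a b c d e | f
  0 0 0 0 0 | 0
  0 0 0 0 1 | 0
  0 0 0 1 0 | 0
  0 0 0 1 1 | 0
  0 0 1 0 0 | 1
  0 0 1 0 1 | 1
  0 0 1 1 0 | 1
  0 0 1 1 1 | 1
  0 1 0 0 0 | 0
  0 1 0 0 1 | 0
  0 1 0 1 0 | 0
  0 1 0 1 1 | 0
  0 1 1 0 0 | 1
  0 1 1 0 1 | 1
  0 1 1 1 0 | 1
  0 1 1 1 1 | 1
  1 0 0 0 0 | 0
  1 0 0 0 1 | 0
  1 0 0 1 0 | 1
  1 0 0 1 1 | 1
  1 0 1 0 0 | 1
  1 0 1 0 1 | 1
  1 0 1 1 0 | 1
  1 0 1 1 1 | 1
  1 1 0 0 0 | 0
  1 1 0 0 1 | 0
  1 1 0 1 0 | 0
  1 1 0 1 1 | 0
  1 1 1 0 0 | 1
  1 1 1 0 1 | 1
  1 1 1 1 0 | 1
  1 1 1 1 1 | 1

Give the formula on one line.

  ~b = 11111111000000001111111100000000
  (~b & d) = 00110011000000000011001100000000
  ((~b & d) & a) = 00000000000000000011001100000000
  (((~b & d) & a) | c) = 00001111000011110011111100001111

(((~b & d) & a) | c)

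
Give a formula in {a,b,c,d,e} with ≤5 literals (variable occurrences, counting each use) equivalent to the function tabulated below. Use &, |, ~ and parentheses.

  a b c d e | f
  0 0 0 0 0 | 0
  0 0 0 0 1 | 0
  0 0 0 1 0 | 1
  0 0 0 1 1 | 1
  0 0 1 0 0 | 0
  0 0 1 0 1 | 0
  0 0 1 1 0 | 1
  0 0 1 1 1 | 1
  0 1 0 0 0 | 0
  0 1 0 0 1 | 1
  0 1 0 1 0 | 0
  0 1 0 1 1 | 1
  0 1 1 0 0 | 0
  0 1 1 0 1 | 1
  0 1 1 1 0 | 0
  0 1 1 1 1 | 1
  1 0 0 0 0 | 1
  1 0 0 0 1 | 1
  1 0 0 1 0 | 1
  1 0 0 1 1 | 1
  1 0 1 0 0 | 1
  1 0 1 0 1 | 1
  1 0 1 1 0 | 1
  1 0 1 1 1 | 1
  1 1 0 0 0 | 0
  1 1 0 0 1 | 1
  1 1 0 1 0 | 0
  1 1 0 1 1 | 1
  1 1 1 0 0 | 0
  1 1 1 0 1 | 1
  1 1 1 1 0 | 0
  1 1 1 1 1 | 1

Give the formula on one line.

  ~b = 11111111000000001111111100000000
  (~b | e) = 11111111010101011111111101010101
  (a | b) = 00000000111111111111111111111111
  ((a | b) | d) = 00110011111111111111111111111111
  ((~b | e) & ((a | b) | d)) = 00110011010101011111111101010101

((~b | e) & ((a | b) | d))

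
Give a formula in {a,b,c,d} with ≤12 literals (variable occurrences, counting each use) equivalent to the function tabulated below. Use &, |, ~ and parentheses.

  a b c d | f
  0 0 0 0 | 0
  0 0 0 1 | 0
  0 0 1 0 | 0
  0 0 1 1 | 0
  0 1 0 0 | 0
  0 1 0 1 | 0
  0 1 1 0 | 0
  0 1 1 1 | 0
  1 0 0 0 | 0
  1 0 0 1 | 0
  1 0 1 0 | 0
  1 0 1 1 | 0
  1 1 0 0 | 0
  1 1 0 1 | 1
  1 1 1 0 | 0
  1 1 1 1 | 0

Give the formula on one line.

(((a | ~d) & d) & ((b & (~c | ~d)) & (~d | (c | a))))

  ~d = 1010101010101010
  (a | ~d) = 1010101011111111
  ((a | ~d) & d) = 0000000001010101
  ~c = 1100110011001100
  (~c | ~d) = 1110111011101110
  (b & (~c | ~d)) = 0000111000001110
  (c | a) = 0011001111111111
  (~d | (c | a)) = 1011101111111111
  ((b & (~c | ~d)) & (~d | (c | a))) = 0000101000001110
  (((a | ~d) & d) & ((b & (~c | ~d)) & (~d | (c | a)))) = 0000000000000100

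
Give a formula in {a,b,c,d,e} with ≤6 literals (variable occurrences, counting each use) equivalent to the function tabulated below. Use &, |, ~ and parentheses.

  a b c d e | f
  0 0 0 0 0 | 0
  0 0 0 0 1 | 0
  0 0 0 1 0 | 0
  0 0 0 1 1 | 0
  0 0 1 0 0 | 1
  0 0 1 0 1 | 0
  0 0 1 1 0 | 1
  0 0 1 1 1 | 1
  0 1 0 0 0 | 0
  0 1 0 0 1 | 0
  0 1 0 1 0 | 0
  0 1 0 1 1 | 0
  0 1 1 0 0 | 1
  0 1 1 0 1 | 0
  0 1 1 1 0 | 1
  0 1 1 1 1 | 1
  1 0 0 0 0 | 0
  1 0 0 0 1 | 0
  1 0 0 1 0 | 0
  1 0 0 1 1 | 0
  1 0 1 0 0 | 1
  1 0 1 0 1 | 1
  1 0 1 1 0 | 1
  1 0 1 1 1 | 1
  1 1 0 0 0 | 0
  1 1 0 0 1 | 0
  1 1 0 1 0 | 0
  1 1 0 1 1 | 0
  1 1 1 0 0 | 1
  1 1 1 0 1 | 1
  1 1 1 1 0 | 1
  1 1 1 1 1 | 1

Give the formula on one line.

  (d & e) = 00010001000100010001000100010001
  ~e = 10101010101010101010101010101010
  (~e | a) = 10101010101010101111111111111111
  ((~e | a) & c) = 00001010000010100000111100001111
  ((d & e) | ((~e | a) & c)) = 00011011000110110001111100011111
  (c & ((d & e) | ((~e | a) & c))) = 00001011000010110000111100001111

(c & ((d & e) | ((~e | a) & c)))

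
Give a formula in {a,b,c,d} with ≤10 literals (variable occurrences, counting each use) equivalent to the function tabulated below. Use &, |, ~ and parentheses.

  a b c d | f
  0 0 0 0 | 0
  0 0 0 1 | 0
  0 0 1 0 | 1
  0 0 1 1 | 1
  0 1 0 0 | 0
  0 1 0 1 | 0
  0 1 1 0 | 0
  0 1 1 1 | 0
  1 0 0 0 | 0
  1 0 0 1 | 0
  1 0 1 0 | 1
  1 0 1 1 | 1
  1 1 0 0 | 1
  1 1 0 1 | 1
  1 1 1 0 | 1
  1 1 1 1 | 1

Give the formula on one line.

(((c | b) & ~b) | (((~a & ~b) | a) & b))

  (c | b) = 0011111100111111
  ~b = 1111000011110000
  ((c | b) & ~b) = 0011000000110000
  ~a = 1111111100000000
  (~a & ~b) = 1111000000000000
  ((~a & ~b) | a) = 1111000011111111
  (((~a & ~b) | a) & b) = 0000000000001111
  (((c | b) & ~b) | (((~a & ~b) | a) & b)) = 0011000000111111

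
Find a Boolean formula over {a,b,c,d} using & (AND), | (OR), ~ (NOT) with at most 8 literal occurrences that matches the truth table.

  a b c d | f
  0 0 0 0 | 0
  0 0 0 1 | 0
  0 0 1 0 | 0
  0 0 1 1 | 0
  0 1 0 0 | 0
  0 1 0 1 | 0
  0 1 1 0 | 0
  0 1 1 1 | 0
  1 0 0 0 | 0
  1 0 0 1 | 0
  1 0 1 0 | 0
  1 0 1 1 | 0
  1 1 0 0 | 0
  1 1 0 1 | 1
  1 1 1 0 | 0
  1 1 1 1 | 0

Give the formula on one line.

(((~d & a) | (b & ((~b | a) & ~c))) & d)

  ~d = 1010101010101010
  (~d & a) = 0000000010101010
  ~b = 1111000011110000
  (~b | a) = 1111000011111111
  ~c = 1100110011001100
  ((~b | a) & ~c) = 1100000011001100
  (b & ((~b | a) & ~c)) = 0000000000001100
  ((~d & a) | (b & ((~b | a) & ~c))) = 0000000010101110
  (((~d & a) | (b & ((~b | a) & ~c))) & d) = 0000000000000100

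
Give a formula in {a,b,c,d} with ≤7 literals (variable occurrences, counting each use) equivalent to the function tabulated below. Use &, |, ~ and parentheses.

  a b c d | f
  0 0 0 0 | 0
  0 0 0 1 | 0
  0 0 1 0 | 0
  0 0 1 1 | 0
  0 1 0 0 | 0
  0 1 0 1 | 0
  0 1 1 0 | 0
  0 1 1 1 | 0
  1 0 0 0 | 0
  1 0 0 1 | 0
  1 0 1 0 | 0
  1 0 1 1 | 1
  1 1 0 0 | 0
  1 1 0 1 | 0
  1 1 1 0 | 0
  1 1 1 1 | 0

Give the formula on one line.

((c & a) & ((d | b) & ~b))

  (c & a) = 0000000000110011
  (d | b) = 0101111101011111
  ~b = 1111000011110000
  ((d | b) & ~b) = 0101000001010000
  ((c & a) & ((d | b) & ~b)) = 0000000000010000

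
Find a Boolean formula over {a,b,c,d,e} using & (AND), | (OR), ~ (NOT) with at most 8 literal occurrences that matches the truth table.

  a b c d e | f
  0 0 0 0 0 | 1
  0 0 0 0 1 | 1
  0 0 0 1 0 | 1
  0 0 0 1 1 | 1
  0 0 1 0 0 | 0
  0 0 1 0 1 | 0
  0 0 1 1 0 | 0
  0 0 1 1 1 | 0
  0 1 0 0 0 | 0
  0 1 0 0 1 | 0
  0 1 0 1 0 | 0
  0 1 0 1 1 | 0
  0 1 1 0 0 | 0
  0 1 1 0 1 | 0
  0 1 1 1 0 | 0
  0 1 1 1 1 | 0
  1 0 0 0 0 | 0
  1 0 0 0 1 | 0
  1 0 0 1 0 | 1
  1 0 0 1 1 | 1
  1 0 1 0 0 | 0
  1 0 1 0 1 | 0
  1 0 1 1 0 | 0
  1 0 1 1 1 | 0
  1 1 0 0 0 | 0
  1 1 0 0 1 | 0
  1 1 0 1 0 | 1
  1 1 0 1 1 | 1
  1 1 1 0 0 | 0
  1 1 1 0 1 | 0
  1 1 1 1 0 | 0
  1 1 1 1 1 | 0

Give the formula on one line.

((d | ~a) & (~c & (a | ~b)))

  ~a = 11111111111111110000000000000000
  (d | ~a) = 11111111111111110011001100110011
  ~c = 11110000111100001111000011110000
  ~b = 11111111000000001111111100000000
  (a | ~b) = 11111111000000001111111111111111
  (~c & (a | ~b)) = 11110000000000001111000011110000
  ((d | ~a) & (~c & (a | ~b))) = 11110000000000000011000000110000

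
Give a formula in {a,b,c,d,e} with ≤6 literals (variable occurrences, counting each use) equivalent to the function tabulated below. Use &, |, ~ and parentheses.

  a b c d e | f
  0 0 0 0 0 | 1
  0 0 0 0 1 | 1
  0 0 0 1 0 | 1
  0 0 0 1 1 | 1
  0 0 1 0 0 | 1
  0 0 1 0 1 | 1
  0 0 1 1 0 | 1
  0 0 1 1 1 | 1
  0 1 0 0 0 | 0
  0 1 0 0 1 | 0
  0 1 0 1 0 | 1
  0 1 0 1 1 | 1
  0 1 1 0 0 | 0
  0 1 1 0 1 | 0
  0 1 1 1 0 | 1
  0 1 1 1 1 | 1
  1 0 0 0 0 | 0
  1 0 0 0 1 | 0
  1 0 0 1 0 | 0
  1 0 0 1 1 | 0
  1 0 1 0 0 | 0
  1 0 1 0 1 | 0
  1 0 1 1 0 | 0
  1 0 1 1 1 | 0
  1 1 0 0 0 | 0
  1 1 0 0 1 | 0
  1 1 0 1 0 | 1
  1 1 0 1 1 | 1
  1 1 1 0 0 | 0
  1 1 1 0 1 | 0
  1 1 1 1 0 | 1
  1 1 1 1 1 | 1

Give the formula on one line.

  ~a = 11111111111111110000000000000000
  (~a | b) = 11111111111111110000000011111111
  ~b = 11111111000000001111111100000000
  (~b | d) = 11111111001100111111111100110011
  ((~a | b) & (~b | d)) = 11111111001100110000000000110011

((~a | b) & (~b | d))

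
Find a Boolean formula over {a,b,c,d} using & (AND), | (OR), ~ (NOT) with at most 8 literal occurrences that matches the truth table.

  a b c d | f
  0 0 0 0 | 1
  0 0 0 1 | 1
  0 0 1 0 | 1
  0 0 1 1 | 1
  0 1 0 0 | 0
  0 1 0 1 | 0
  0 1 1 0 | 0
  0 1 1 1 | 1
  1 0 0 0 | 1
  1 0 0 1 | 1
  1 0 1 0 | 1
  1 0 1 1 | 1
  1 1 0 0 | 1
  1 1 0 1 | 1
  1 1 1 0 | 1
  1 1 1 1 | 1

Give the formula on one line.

  (c & d) = 0001000100010001
  ~b = 1111000011110000
  ~a = 1111111100000000
  (~b | ~a) = 1111111111110000
  ((c & d) & (~b | ~a)) = 0001000100010000
  (((c & d) & (~b | ~a)) | a) = 0001000111111111
  ((((c & d) & (~b | ~a)) | a) | ~b) = 1111000111111111

((((c & d) & (~b | ~a)) | a) | ~b)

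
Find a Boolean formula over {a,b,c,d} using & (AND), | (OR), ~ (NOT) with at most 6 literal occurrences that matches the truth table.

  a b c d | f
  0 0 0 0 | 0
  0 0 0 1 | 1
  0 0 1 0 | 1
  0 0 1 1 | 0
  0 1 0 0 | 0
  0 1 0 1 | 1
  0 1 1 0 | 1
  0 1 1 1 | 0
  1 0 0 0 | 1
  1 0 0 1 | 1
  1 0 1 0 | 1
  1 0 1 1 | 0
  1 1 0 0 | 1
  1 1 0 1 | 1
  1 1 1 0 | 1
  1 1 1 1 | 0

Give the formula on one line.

  ~d = 1010101010101010
  (~d & c) = 0010001000100010
  (a | c) = 0011001111111111
  ((a | c) | d) = 0111011111111111
  ~c = 1100110011001100
  (((a | c) | d) & ~c) = 0100010011001100
  ((~d & c) | (((a | c) | d) & ~c)) = 0110011011101110

((~d & c) | (((a | c) | d) & ~c))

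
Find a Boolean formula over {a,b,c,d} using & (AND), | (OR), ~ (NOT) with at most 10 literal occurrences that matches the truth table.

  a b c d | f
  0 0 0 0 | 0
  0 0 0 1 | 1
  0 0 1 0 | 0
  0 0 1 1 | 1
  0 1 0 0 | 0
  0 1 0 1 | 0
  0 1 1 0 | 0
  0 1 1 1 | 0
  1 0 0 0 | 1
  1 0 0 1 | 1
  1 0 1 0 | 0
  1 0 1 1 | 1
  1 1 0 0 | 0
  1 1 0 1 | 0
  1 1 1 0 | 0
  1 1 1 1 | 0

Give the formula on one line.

(((~b & d) | ((c & d) | ((a & ~d) & (~c | b)))) & ~b)

  ~b = 1111000011110000
  (~b & d) = 0101000001010000
  (c & d) = 0001000100010001
  ~d = 1010101010101010
  (a & ~d) = 0000000010101010
  ~c = 1100110011001100
  (~c | b) = 1100111111001111
  ((a & ~d) & (~c | b)) = 0000000010001010
  ((c & d) | ((a & ~d) & (~c | b))) = 0001000110011011
  ((~b & d) | ((c & d) | ((a & ~d) & (~c | b)))) = 0101000111011011
  (((~b & d) | ((c & d) | ((a & ~d) & (~c | b)))) & ~b) = 0101000011010000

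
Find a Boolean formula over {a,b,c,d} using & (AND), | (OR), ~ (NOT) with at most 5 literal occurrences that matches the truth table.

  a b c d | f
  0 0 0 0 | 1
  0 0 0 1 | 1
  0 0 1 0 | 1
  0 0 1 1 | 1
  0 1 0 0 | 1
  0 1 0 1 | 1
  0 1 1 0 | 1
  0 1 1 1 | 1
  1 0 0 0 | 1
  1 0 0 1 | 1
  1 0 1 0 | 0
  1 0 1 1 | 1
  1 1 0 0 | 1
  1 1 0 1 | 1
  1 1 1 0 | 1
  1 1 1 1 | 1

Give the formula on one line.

  (d | b) = 0101111101011111
  ~c = 1100110011001100
  ~a = 1111111100000000
  (~a | b) = 1111111100001111
  (~c | (~a | b)) = 1111111111001111
  ((d | b) | (~c | (~a | b))) = 1111111111011111

((d | b) | (~c | (~a | b)))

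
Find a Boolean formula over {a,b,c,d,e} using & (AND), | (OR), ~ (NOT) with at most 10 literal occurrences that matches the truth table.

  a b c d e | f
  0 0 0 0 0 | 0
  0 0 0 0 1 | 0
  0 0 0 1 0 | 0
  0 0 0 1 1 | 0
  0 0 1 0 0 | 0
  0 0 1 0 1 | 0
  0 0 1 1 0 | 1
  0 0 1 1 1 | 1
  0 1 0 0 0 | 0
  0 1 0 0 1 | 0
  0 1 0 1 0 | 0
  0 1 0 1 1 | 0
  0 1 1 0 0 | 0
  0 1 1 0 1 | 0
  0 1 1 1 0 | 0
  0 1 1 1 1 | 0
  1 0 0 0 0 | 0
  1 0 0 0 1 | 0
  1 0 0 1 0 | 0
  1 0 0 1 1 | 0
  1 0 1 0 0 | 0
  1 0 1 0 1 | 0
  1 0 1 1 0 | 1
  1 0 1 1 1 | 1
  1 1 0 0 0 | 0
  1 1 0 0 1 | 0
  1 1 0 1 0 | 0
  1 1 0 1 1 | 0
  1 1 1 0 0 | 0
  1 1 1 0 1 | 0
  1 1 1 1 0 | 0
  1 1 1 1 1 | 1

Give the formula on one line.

  ~c = 11110000111100001111000011110000
  (a | ~c) = 11110000111100001111111111111111
  (e & (a | ~c)) = 01010000010100000101010101010101
  ~b = 11111111000000001111111100000000
  (~c | ~b) = 11111111111100001111111111110000
  ((e & (a | ~c)) | (~c | ~b)) = 11111111111100001111111111110101
  (d & c) = 00000011000000110000001100000011
  (((e & (a | ~c)) | (~c | ~b)) & (d & c)) = 00000011000000000000001100000001

(((e & (a | ~c)) | (~c | ~b)) & (d & c))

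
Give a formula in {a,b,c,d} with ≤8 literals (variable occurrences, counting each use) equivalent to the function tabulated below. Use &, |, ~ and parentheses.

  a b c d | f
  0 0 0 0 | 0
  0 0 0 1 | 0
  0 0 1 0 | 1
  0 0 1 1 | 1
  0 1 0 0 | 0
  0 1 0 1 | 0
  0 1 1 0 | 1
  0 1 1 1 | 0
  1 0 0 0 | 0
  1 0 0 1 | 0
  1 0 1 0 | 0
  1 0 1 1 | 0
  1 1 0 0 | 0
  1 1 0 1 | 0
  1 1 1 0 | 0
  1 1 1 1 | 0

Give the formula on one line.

  ~b = 1111000011110000
  ~a = 1111111100000000
  (~b & ~a) = 1111000000000000
  ~d = 1010101010101010
  ((~b & ~a) | ~d) = 1111101010101010
  (~a | d) = 1111111101010101
  (((~b & ~a) | ~d) & (~a | d)) = 1111101000000000
  ((((~b & ~a) | ~d) & (~a | d)) & c) = 0011001000000000

((((~b & ~a) | ~d) & (~a | d)) & c)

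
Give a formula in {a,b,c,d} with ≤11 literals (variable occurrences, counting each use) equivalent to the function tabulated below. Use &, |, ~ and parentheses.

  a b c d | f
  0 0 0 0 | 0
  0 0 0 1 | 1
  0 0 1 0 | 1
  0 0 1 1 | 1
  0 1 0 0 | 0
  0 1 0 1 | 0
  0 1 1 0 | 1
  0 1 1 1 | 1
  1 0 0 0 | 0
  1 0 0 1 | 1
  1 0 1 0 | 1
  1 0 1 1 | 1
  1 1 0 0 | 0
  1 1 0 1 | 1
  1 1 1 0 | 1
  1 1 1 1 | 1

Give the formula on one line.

  ~b = 1111000011110000
  (c | ~b) = 1111001111110011
  ~c = 1100110011001100
  ~d = 1010101010101010
  (~d | c) = 1011101110111011
  (a | c) = 0011001111111111
  ((~d | c) | (a | c)) = 1011101111111111
  (~c & ((~d | c) | (a | c))) = 1000100011001100
  ((c | ~b) | (~c & ((~d | c) | (a | c)))) = 1111101111111111
  (((c | ~b) | (~c & ((~d | c) | (a | c)))) & d) = 0101000101010101
  ((((c | ~b) | (~c & ((~d | c) | (a | c)))) & d) | c) = 0111001101110111

((((c | ~b) | (~c & ((~d | c) | (a | c)))) & d) | c)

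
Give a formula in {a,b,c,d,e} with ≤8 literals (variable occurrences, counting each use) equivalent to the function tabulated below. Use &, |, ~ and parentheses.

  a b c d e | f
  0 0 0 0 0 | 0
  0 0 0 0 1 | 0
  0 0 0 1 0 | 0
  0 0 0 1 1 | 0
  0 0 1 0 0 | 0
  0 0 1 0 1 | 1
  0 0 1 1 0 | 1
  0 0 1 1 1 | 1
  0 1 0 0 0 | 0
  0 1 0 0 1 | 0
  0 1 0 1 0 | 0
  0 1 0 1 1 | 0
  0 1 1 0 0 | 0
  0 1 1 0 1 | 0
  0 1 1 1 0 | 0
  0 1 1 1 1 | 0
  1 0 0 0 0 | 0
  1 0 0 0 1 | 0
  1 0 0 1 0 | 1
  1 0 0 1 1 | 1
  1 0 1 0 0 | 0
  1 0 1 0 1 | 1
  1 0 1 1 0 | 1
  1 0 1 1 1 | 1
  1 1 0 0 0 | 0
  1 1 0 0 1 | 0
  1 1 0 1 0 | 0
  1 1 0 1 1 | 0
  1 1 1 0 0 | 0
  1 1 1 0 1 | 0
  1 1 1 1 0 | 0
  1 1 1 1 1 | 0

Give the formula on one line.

  (a & d) = 00000000000000000011001100110011
  (c | (a & d)) = 00001111000011110011111100111111
  (d | e) = 01110111011101110111011101110111
  ~b = 11111111000000001111111100000000
  ((d | e) & ~b) = 01110111000000000111011100000000
  ((c | (a & d)) & ((d | e) & ~b)) = 00000111000000000011011100000000

((c | (a & d)) & ((d | e) & ~b))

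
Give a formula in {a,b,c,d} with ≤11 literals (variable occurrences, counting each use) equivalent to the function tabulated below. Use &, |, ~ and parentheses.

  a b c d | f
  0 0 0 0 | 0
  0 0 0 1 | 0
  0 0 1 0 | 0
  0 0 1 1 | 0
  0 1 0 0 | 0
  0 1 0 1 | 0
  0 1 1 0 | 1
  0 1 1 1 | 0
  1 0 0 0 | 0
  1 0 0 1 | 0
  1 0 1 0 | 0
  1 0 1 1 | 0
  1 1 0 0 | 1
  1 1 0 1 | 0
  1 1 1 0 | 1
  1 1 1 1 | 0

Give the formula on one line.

((b & ~d) & (a | ((((d | a) & ~d) | b) & c)))

  ~d = 1010101010101010
  (b & ~d) = 0000101000001010
  (d | a) = 0101010111111111
  ((d | a) & ~d) = 0000000010101010
  (((d | a) & ~d) | b) = 0000111110101111
  ((((d | a) & ~d) | b) & c) = 0000001100100011
  (a | ((((d | a) & ~d) | b) & c)) = 0000001111111111
  ((b & ~d) & (a | ((((d | a) & ~d) | b) & c))) = 0000001000001010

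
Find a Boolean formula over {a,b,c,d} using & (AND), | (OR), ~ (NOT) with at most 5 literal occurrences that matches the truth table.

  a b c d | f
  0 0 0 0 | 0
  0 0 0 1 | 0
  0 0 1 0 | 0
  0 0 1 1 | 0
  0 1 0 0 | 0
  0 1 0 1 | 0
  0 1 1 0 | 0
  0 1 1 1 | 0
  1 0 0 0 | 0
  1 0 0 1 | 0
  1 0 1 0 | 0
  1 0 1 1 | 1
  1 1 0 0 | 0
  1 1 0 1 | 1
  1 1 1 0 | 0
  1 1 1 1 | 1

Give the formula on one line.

((c | b) & (a & d))

  (c | b) = 0011111100111111
  (a & d) = 0000000001010101
  ((c | b) & (a & d)) = 0000000000010101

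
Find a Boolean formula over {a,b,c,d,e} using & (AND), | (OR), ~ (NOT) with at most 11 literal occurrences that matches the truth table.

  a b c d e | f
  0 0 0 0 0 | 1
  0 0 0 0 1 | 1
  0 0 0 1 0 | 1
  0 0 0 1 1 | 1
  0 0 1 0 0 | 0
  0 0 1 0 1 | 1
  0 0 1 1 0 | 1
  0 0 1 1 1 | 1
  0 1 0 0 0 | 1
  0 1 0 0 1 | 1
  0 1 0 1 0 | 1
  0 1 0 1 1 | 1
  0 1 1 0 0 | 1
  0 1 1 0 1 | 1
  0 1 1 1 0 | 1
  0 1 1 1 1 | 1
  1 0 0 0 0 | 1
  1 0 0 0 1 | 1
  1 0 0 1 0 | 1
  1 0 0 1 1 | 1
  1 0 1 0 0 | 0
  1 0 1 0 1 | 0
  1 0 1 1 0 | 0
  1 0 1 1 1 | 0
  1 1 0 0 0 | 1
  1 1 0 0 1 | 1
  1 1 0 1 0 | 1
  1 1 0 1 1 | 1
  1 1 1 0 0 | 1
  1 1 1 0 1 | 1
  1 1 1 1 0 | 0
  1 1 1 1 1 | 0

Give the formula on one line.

  ~a = 11111111111111110000000000000000
  (e | d) = 01110111011101110111011101110111
  (~a & (e | d)) = 01110111011101110000000000000000
  ~c = 11110000111100001111000011110000
  (~c & a) = 00000000000000001111000011110000
  ((~a & (e | d)) | (~c & a)) = 01110111011101111111000011110000
  ~d = 11001100110011001100110011001100
  (~d & c) = 00001100000011000000110000001100
  ((~d & c) & b) = 00000000000011000000000000001100
  (~c | ((~d & c) & b)) = 11110000111111001111000011111100
  (((~a & (e | d)) | (~c & a)) | (~c | ((~d & c) & b))) = 11110111111111111111000011111100

(((~a & (e | d)) | (~c & a)) | (~c | ((~d & c) & b)))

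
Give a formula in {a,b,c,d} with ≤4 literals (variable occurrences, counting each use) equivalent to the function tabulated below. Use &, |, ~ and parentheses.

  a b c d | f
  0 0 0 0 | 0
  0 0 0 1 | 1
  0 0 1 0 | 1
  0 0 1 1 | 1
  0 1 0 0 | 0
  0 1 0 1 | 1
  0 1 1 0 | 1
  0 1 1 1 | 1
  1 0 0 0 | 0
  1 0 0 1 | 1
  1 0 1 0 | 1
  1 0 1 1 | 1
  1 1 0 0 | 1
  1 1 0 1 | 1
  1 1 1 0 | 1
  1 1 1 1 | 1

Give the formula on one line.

((d | c) | (b & a))

  (d | c) = 0111011101110111
  (b & a) = 0000000000001111
  ((d | c) | (b & a)) = 0111011101111111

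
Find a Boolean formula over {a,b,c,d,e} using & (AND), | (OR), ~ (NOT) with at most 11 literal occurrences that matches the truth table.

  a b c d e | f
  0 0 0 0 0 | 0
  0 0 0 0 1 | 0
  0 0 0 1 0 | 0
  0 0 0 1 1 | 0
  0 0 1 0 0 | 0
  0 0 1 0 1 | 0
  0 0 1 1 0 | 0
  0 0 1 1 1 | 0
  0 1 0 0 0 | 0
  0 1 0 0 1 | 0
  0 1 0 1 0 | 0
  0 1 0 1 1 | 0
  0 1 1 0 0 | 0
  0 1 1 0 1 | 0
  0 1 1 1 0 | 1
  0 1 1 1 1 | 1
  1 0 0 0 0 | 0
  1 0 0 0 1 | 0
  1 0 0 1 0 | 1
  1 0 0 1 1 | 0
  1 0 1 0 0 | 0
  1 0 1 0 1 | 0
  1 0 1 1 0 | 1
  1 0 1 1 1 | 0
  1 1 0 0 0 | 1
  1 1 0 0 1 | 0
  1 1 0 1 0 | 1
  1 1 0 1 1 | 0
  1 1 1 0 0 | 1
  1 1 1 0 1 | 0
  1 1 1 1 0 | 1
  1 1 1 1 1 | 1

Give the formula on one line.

(((a & ~e) | ((b & d) & c)) & (b | (d & ~b)))

  ~e = 10101010101010101010101010101010
  (a & ~e) = 00000000000000001010101010101010
  (b & d) = 00000000001100110000000000110011
  ((b & d) & c) = 00000000000000110000000000000011
  ((a & ~e) | ((b & d) & c)) = 00000000000000111010101010101011
  ~b = 11111111000000001111111100000000
  (d & ~b) = 00110011000000000011001100000000
  (b | (d & ~b)) = 00110011111111110011001111111111
  (((a & ~e) | ((b & d) & c)) & (b | (d & ~b))) = 00000000000000110010001010101011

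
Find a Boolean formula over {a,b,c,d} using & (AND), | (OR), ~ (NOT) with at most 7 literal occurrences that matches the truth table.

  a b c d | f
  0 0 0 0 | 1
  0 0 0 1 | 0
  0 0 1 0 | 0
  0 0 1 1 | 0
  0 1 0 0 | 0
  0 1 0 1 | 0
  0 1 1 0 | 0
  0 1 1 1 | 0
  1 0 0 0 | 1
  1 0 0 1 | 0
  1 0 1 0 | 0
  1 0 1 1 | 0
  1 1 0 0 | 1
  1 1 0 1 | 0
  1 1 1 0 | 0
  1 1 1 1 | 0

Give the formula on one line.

  ~b = 1111000011110000
  (c | ~b) = 1111001111110011
  (d | a) = 0101010111111111
  ((c | ~b) | (d | a)) = 1111011111111111
  ~c = 1100110011001100
  (~c | d) = 1101110111011101
  ~d = 1010101010101010
  ((~c | d) & ~d) = 1000100010001000
  (((c | ~b) | (d | a)) & ((~c | d) & ~d)) = 1000000010001000

(((c | ~b) | (d | a)) & ((~c | d) & ~d))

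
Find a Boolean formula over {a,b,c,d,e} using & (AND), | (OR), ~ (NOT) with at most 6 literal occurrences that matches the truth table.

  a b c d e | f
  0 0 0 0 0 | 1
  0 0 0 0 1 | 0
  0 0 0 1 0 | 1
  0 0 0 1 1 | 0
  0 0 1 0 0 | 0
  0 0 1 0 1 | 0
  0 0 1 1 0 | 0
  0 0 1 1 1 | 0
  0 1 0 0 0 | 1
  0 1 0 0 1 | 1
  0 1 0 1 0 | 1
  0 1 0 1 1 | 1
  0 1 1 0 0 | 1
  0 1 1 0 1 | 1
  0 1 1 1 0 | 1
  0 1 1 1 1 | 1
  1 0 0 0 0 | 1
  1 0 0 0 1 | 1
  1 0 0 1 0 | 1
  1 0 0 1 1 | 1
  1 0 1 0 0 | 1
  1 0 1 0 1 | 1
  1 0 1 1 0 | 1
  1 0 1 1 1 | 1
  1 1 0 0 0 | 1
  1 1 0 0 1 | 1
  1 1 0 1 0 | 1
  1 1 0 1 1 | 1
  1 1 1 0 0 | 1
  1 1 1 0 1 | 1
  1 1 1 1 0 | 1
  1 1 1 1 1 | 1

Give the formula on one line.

((~c & ~e) | (a | b))

  ~c = 11110000111100001111000011110000
  ~e = 10101010101010101010101010101010
  (~c & ~e) = 10100000101000001010000010100000
  (a | b) = 00000000111111111111111111111111
  ((~c & ~e) | (a | b)) = 10100000111111111111111111111111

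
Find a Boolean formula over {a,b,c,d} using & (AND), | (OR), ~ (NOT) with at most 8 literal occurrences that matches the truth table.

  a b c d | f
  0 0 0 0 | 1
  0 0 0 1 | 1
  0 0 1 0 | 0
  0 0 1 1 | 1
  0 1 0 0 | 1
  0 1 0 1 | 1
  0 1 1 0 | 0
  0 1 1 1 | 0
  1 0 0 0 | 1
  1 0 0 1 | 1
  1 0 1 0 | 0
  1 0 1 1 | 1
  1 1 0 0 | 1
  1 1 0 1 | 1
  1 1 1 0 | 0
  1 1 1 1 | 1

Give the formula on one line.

  ~b = 1111000011110000
  (~b | a) = 1111000011111111
  ~c = 1100110011001100
  (~c | d) = 1101110111011101
  ((~b | a) & (~c | d)) = 1101000011011101
  ~a = 1111111100000000
  (~c & ~a) = 1100110000000000
  (((~b | a) & (~c | d)) | (~c & ~a)) = 1101110011011101

(((~b | a) & (~c | d)) | (~c & ~a))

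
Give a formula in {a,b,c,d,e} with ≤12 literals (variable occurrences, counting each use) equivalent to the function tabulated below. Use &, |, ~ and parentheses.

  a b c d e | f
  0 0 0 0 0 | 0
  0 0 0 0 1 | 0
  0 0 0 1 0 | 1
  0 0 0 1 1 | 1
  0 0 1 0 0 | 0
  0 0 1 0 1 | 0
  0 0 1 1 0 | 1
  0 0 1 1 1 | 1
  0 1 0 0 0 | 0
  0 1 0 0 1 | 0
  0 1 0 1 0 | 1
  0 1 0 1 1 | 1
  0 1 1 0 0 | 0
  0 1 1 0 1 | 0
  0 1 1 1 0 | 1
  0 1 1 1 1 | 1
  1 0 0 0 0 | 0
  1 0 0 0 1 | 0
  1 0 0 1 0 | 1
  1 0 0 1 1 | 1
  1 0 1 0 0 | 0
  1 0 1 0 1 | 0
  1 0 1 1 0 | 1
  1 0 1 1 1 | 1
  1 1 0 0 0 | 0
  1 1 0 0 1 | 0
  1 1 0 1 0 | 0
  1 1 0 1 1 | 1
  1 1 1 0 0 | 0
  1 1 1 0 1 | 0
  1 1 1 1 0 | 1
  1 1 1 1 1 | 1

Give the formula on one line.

((e | ((c | ~a) | ((((d | a) & ~b) | b) & ~b))) & d)

  ~a = 11111111111111110000000000000000
  (c | ~a) = 11111111111111110000111100001111
  (d | a) = 00110011001100111111111111111111
  ~b = 11111111000000001111111100000000
  ((d | a) & ~b) = 00110011000000001111111100000000
  (((d | a) & ~b) | b) = 00110011111111111111111111111111
  ((((d | a) & ~b) | b) & ~b) = 00110011000000001111111100000000
  ((c | ~a) | ((((d | a) & ~b) | b) & ~b)) = 11111111111111111111111100001111
  (e | ((c | ~a) | ((((d | a) & ~b) | b) & ~b))) = 11111111111111111111111101011111
  ((e | ((c | ~a) | ((((d | a) & ~b) | b) & ~b))) & d) = 00110011001100110011001100010011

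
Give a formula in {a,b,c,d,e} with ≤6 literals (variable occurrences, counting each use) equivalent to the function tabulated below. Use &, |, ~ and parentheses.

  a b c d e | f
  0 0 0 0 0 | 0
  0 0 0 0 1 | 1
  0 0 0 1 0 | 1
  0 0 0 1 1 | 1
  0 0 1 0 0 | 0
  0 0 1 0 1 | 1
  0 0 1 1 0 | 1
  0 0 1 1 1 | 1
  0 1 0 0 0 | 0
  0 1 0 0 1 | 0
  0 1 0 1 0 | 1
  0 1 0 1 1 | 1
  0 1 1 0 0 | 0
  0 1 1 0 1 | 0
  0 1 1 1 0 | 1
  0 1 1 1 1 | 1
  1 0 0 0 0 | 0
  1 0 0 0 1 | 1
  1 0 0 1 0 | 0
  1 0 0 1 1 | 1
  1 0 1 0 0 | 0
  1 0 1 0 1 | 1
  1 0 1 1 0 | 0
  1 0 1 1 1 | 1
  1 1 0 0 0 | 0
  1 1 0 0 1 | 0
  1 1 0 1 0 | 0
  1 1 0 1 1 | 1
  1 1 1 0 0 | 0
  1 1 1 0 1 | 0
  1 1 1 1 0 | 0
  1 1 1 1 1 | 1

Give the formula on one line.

((~a | e) & (d | (e & ~b)))

  ~a = 11111111111111110000000000000000
  (~a | e) = 11111111111111110101010101010101
  ~b = 11111111000000001111111100000000
  (e & ~b) = 01010101000000000101010100000000
  (d | (e & ~b)) = 01110111001100110111011100110011
  ((~a | e) & (d | (e & ~b))) = 01110111001100110101010100010001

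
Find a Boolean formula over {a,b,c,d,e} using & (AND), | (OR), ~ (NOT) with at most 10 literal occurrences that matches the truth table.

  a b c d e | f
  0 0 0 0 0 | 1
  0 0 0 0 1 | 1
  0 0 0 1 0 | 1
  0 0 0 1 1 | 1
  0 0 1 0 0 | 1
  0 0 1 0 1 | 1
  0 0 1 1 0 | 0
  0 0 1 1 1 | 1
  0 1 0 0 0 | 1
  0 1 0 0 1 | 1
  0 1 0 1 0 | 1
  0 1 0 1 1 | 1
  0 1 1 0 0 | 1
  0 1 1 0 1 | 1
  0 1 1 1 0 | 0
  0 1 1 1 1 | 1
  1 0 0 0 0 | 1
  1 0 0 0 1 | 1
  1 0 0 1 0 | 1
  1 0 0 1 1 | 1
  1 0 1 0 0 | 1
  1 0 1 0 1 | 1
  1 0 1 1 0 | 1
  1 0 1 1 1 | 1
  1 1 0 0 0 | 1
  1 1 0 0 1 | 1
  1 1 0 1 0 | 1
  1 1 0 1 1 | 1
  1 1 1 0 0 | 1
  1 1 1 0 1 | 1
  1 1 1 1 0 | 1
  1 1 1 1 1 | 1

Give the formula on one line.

  ~d = 11001100110011001100110011001100
  (~d | e) = 11011101110111011101110111011101
  (c & a) = 00000000000000000000111100001111
  ((~d | e) | (c & a)) = 11011101110111011101111111011111
  ~b = 11111111000000001111111100000000
  (d | ~b) = 11111111001100111111111100110011
  ~c = 11110000111100001111000011110000
  ((d | ~b) & ~c) = 11110000001100001111000000110000
  (((~d | e) | (c & a)) | ((d | ~b) & ~c)) = 11111101111111011111111111111111

(((~d | e) | (c & a)) | ((d | ~b) & ~c))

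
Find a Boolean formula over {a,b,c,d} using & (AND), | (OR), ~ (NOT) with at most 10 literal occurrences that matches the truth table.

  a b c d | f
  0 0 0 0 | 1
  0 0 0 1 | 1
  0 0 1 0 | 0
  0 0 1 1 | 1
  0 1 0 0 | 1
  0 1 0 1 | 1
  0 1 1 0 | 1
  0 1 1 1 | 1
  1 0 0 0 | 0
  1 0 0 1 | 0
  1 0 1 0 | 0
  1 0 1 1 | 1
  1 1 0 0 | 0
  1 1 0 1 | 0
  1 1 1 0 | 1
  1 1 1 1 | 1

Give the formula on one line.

((c | ~a) & ((c & b) | ((~a & (~c | a)) | d)))

  ~a = 1111111100000000
  (c | ~a) = 1111111100110011
  (c & b) = 0000001100000011
  ~c = 1100110011001100
  (~c | a) = 1100110011111111
  (~a & (~c | a)) = 1100110000000000
  ((~a & (~c | a)) | d) = 1101110101010101
  ((c & b) | ((~a & (~c | a)) | d)) = 1101111101010111
  ((c | ~a) & ((c & b) | ((~a & (~c | a)) | d))) = 1101111100010011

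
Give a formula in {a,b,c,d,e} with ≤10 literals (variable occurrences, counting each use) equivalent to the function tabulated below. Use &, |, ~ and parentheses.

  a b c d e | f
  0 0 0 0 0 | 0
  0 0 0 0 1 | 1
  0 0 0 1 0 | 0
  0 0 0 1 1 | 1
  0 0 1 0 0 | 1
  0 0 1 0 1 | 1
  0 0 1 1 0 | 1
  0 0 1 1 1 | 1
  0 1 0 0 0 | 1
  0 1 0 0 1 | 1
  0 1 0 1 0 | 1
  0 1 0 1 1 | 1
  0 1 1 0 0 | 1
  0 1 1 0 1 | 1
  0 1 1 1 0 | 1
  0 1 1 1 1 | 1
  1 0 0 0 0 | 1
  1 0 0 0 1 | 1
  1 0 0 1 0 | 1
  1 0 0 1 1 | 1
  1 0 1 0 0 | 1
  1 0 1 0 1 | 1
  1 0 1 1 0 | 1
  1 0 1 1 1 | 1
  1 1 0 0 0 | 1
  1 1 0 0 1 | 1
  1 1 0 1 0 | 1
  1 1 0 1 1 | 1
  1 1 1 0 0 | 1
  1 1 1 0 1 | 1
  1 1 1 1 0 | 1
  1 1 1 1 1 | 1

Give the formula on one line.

  ~b = 11111111000000001111111100000000
  (b | e) = 01010101111111110101010111111111
  (a | (b | e)) = 01010101111111111111111111111111
  ((a | (b | e)) | c) = 01011111111111111111111111111111
  (~b & ((a | (b | e)) | c)) = 01011111000000001111111100000000
  (b | a) = 00000000111111111111111111111111
  ((~b & ((a | (b | e)) | c)) | (b | a)) = 01011111111111111111111111111111

((~b & ((a | (b | e)) | c)) | (b | a))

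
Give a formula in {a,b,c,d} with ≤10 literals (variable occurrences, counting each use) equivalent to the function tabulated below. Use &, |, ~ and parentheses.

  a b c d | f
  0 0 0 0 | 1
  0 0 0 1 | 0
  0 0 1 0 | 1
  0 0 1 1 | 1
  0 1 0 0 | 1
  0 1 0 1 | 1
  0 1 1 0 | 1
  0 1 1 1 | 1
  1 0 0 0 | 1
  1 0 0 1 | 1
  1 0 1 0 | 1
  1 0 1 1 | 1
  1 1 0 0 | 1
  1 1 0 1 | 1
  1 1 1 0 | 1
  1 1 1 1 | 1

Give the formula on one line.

  (a & c) = 0000000000110011
  ((a & c) | b) = 0000111100111111
  ~d = 1010101010101010
  ~b = 1111000011110000
  (~d & ~b) = 1010000010100000
  (c | a) = 0011001111111111
  ((~d & ~b) | (c | a)) = 1011001111111111
  (((a & c) | b) | ((~d & ~b) | (c | a))) = 1011111111111111

(((a & c) | b) | ((~d & ~b) | (c | a)))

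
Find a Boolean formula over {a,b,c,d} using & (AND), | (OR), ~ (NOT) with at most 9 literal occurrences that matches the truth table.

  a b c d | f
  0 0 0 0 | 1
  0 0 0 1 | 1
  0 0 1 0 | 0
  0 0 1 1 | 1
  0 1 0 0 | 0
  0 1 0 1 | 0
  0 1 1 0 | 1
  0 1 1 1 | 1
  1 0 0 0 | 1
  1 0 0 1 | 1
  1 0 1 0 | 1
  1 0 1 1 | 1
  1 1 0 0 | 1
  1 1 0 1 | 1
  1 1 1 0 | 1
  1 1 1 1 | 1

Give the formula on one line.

  ~b = 1111000011110000
  ~c = 1100110011001100
  (~c | d) = 1101110111011101
  (~b & (~c | d)) = 1101000011010000
  (b & c) = 0000001100000011
  ((~b & (~c | d)) | (b & c)) = 1101001111010011
  (((~b & (~c | d)) | (b & c)) | a) = 1101001111111111

(((~b & (~c | d)) | (b & c)) | a)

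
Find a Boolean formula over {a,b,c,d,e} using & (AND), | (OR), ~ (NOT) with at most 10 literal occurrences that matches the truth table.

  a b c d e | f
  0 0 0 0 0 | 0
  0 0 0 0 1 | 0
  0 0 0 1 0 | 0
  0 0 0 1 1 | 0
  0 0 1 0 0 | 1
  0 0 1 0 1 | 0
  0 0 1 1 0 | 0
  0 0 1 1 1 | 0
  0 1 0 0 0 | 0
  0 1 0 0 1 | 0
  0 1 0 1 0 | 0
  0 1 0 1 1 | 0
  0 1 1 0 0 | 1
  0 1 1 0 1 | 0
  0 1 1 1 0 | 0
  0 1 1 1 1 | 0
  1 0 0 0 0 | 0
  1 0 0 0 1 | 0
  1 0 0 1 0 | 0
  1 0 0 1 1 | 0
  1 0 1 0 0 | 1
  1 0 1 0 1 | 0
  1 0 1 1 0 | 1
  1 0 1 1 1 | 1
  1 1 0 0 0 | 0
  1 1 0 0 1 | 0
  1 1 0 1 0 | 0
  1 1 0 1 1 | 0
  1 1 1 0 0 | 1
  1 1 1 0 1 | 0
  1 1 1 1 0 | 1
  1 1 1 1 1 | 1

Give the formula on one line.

  (d | c) = 00111111001111110011111100111111
  ~e = 10101010101010101010101010101010
  (d | ~e) = 10111011101110111011101110111011
  (a & c) = 00000000000000000000111100001111
  ~d = 11001100110011001100110011001100
  ((a & c) | ~d) = 11001100110011001100111111001111
  ((d | ~e) & ((a & c) | ~d)) = 10001000100010001000101110001011
  ((d | c) & ((d | ~e) & ((a & c) | ~d))) = 00001000000010000000101100001011

((d | c) & ((d | ~e) & ((a & c) | ~d)))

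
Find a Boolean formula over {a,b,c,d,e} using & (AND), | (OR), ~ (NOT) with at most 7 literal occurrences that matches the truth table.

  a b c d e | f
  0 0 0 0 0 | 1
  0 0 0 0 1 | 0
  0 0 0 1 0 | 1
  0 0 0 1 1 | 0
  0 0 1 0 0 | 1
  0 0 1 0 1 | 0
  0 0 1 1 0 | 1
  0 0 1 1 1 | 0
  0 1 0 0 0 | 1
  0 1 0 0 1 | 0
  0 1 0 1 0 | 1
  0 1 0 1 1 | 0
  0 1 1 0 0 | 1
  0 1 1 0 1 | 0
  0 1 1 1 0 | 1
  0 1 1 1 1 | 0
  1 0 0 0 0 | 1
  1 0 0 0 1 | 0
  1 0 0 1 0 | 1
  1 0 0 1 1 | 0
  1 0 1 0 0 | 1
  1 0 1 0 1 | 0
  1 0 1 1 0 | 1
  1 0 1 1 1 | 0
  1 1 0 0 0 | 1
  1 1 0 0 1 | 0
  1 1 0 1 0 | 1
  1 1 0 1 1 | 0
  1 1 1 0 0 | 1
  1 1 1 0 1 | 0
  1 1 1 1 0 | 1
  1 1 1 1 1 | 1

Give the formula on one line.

  ~e = 10101010101010101010101010101010
  (c & b) = 00000000000011110000000000001111
  (d & a) = 00000000000000000011001100110011
  ((c & b) & (d & a)) = 00000000000000000000000000000011
  (((c & b) & (d & a)) & e) = 00000000000000000000000000000001
  (~e | (((c & b) & (d & a)) & e)) = 10101010101010101010101010101011

(~e | (((c & b) & (d & a)) & e))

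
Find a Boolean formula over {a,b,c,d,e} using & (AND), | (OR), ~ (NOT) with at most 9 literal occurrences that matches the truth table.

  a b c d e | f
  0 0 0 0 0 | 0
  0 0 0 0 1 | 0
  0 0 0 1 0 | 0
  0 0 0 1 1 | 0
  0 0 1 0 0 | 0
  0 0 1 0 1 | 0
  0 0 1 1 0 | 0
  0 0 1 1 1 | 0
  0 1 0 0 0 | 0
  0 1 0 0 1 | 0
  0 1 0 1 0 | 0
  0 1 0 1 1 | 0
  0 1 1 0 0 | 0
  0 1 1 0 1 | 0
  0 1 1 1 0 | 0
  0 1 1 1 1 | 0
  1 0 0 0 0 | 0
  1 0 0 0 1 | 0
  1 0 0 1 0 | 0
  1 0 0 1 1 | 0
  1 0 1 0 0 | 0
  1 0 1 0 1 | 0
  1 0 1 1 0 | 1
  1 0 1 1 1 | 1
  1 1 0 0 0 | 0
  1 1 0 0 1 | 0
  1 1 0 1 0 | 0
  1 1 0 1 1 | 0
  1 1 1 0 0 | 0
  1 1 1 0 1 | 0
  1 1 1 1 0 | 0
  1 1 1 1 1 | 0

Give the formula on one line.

(((((c | ~d) & a) & c) & (a & d)) & (~b & a))

  ~d = 11001100110011001100110011001100
  (c | ~d) = 11001111110011111100111111001111
  ((c | ~d) & a) = 00000000000000001100111111001111
  (((c | ~d) & a) & c) = 00000000000000000000111100001111
  (a & d) = 00000000000000000011001100110011
  ((((c | ~d) & a) & c) & (a & d)) = 00000000000000000000001100000011
  ~b = 11111111000000001111111100000000
  (~b & a) = 00000000000000001111111100000000
  (((((c | ~d) & a) & c) & (a & d)) & (~b & a)) = 00000000000000000000001100000000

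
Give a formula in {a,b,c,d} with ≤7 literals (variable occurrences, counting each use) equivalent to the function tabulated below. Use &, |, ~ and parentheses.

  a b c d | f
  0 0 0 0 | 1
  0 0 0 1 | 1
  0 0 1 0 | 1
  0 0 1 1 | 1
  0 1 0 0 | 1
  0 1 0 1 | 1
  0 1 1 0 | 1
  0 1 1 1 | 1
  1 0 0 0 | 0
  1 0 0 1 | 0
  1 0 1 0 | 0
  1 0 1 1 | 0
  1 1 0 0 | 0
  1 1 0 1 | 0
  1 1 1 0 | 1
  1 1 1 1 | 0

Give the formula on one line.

(~a | ((~d & b) & c))

  ~a = 1111111100000000
  ~d = 1010101010101010
  (~d & b) = 0000101000001010
  ((~d & b) & c) = 0000001000000010
  (~a | ((~d & b) & c)) = 1111111100000010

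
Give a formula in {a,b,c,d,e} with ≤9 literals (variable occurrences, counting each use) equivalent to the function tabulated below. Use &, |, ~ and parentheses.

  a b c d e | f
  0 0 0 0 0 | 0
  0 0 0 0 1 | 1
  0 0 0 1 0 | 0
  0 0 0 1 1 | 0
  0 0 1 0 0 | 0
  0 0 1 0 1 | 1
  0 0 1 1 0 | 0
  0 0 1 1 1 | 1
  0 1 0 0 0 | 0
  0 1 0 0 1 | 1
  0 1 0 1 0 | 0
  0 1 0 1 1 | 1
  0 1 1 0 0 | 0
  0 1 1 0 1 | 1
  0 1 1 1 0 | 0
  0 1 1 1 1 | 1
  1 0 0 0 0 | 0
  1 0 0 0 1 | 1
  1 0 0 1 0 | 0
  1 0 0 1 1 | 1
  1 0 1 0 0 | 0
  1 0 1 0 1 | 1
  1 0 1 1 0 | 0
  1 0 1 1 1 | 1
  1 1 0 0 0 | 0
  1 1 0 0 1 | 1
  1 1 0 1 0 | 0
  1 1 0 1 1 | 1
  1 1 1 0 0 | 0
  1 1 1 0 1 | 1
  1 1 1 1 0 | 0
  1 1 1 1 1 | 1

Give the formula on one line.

(e & (b | (a | (c | (~b & ~d)))))

  ~b = 11111111000000001111111100000000
  ~d = 11001100110011001100110011001100
  (~b & ~d) = 11001100000000001100110000000000
  (c | (~b & ~d)) = 11001111000011111100111100001111
  (a | (c | (~b & ~d))) = 11001111000011111111111111111111
  (b | (a | (c | (~b & ~d)))) = 11001111111111111111111111111111
  (e & (b | (a | (c | (~b & ~d))))) = 01000101010101010101010101010101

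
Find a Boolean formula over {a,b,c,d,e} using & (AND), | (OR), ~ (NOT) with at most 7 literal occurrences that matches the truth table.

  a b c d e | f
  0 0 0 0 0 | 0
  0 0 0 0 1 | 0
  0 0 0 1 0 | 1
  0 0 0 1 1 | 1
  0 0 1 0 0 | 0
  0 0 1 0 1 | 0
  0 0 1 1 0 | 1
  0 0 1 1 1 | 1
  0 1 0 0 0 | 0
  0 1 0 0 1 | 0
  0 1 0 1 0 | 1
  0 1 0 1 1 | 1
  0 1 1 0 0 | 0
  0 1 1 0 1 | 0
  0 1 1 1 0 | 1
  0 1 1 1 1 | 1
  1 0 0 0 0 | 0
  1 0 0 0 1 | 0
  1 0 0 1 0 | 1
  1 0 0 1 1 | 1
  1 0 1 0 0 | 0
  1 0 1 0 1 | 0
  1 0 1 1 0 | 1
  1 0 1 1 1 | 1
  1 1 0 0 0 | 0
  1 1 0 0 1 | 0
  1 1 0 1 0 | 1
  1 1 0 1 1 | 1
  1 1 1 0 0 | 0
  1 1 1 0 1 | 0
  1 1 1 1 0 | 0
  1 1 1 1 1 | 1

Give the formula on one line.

(d & (((~b | e) | ~c) | ~a))

  ~b = 11111111000000001111111100000000
  (~b | e) = 11111111010101011111111101010101
  ~c = 11110000111100001111000011110000
  ((~b | e) | ~c) = 11111111111101011111111111110101
  ~a = 11111111111111110000000000000000
  (((~b | e) | ~c) | ~a) = 11111111111111111111111111110101
  (d & (((~b | e) | ~c) | ~a)) = 00110011001100110011001100110001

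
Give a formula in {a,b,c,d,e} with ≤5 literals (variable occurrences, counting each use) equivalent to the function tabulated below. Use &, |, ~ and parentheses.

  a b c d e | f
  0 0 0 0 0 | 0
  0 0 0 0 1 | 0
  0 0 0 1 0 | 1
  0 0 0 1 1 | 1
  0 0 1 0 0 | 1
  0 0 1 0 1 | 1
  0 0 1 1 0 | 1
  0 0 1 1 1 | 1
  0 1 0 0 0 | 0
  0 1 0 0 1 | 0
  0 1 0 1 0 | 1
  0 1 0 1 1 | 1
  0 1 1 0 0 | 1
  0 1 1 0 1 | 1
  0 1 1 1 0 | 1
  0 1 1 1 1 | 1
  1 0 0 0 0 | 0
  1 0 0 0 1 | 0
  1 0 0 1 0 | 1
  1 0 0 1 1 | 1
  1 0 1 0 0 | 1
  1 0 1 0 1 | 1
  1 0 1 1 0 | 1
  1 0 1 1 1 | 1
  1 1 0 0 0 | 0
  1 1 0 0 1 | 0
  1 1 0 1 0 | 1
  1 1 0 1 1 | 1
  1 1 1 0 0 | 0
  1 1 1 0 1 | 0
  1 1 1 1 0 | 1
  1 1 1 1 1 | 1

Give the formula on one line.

  ~d = 11001100110011001100110011001100
  (~d & c) = 00001100000011000000110000001100
  ~b = 11111111000000001111111100000000
  ~a = 11111111111111110000000000000000
  (~b | ~a) = 11111111111111111111111100000000
  ((~d & c) & (~b | ~a)) = 00001100000011000000110000000000
  (d | ((~d & c) & (~b | ~a))) = 00111111001111110011111100110011

(d | ((~d & c) & (~b | ~a)))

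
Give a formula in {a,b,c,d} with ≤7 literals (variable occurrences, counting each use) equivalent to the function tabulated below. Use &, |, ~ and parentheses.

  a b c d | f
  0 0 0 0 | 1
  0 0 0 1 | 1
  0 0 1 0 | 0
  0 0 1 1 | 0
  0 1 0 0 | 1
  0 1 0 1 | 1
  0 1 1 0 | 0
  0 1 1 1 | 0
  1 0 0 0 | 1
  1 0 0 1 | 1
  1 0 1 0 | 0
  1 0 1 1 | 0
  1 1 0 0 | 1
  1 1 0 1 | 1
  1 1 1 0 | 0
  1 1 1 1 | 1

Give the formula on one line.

(~c | (a & (d & (~d | (~c | b)))))

  ~c = 1100110011001100
  ~d = 1010101010101010
  (~c | b) = 1100111111001111
  (~d | (~c | b)) = 1110111111101111
  (d & (~d | (~c | b))) = 0100010101000101
  (a & (d & (~d | (~c | b)))) = 0000000001000101
  (~c | (a & (d & (~d | (~c | b))))) = 1100110011001101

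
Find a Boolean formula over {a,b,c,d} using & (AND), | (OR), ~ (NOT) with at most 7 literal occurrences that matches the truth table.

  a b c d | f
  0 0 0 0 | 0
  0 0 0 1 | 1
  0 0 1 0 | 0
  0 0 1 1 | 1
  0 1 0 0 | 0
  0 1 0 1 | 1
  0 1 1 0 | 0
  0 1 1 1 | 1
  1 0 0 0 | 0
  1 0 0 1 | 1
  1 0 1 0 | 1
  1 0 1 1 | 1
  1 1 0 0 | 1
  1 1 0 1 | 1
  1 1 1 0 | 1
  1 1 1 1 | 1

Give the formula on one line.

(d | (((~a | b) | c) & a))

  ~a = 1111111100000000
  (~a | b) = 1111111100001111
  ((~a | b) | c) = 1111111100111111
  (((~a | b) | c) & a) = 0000000000111111
  (d | (((~a | b) | c) & a)) = 0101010101111111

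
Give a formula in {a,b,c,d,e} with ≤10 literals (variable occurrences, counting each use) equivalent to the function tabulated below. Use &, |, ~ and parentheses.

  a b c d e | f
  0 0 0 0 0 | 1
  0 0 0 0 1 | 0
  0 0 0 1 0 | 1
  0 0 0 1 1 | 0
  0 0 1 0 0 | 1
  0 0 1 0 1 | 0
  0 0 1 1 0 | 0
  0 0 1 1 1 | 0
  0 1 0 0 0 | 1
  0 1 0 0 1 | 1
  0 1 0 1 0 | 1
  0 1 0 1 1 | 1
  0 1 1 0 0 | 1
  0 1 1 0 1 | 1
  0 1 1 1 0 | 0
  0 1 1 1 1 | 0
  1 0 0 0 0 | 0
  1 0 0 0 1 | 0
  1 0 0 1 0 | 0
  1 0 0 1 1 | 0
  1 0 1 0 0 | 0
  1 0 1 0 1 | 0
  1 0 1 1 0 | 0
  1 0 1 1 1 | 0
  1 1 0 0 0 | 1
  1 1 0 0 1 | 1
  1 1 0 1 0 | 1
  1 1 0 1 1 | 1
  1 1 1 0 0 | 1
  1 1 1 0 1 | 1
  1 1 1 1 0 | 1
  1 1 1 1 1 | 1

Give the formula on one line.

(((~d | a) | ~c) & (b | ((~e & ~b) & ~a)))

  ~d = 11001100110011001100110011001100
  (~d | a) = 11001100110011001111111111111111
  ~c = 11110000111100001111000011110000
  ((~d | a) | ~c) = 11111100111111001111111111111111
  ~e = 10101010101010101010101010101010
  ~b = 11111111000000001111111100000000
  (~e & ~b) = 10101010000000001010101000000000
  ~a = 11111111111111110000000000000000
  ((~e & ~b) & ~a) = 10101010000000000000000000000000
  (b | ((~e & ~b) & ~a)) = 10101010111111110000000011111111
  (((~d | a) | ~c) & (b | ((~e & ~b) & ~a))) = 10101000111111000000000011111111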